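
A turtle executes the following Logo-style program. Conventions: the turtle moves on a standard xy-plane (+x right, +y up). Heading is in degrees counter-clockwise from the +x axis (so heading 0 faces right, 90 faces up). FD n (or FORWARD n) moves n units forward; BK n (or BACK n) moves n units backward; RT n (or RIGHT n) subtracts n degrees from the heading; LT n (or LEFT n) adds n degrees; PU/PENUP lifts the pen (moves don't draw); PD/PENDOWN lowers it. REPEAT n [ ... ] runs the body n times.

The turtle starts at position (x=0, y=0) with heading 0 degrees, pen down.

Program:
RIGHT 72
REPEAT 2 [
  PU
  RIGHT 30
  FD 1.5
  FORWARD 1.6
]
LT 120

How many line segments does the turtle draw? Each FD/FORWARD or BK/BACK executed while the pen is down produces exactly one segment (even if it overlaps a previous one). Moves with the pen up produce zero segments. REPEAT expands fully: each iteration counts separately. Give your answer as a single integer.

Executing turtle program step by step:
Start: pos=(0,0), heading=0, pen down
RT 72: heading 0 -> 288
REPEAT 2 [
  -- iteration 1/2 --
  PU: pen up
  RT 30: heading 288 -> 258
  FD 1.5: (0,0) -> (-0.312,-1.467) [heading=258, move]
  FD 1.6: (-0.312,-1.467) -> (-0.645,-3.032) [heading=258, move]
  -- iteration 2/2 --
  PU: pen up
  RT 30: heading 258 -> 228
  FD 1.5: (-0.645,-3.032) -> (-1.648,-4.147) [heading=228, move]
  FD 1.6: (-1.648,-4.147) -> (-2.719,-5.336) [heading=228, move]
]
LT 120: heading 228 -> 348
Final: pos=(-2.719,-5.336), heading=348, 0 segment(s) drawn
Segments drawn: 0

Answer: 0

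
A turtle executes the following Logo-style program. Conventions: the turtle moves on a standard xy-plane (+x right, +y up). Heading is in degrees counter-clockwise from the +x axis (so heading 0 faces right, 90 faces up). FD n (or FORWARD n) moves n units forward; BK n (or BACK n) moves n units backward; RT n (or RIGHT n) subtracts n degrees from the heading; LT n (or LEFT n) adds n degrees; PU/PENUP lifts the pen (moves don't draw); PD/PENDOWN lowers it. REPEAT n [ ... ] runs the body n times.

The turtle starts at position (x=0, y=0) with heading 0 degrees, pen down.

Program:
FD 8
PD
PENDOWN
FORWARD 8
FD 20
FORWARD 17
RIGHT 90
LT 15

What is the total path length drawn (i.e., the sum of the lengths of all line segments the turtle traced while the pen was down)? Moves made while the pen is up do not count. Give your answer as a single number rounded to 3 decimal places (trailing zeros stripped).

Answer: 53

Derivation:
Executing turtle program step by step:
Start: pos=(0,0), heading=0, pen down
FD 8: (0,0) -> (8,0) [heading=0, draw]
PD: pen down
PD: pen down
FD 8: (8,0) -> (16,0) [heading=0, draw]
FD 20: (16,0) -> (36,0) [heading=0, draw]
FD 17: (36,0) -> (53,0) [heading=0, draw]
RT 90: heading 0 -> 270
LT 15: heading 270 -> 285
Final: pos=(53,0), heading=285, 4 segment(s) drawn

Segment lengths:
  seg 1: (0,0) -> (8,0), length = 8
  seg 2: (8,0) -> (16,0), length = 8
  seg 3: (16,0) -> (36,0), length = 20
  seg 4: (36,0) -> (53,0), length = 17
Total = 53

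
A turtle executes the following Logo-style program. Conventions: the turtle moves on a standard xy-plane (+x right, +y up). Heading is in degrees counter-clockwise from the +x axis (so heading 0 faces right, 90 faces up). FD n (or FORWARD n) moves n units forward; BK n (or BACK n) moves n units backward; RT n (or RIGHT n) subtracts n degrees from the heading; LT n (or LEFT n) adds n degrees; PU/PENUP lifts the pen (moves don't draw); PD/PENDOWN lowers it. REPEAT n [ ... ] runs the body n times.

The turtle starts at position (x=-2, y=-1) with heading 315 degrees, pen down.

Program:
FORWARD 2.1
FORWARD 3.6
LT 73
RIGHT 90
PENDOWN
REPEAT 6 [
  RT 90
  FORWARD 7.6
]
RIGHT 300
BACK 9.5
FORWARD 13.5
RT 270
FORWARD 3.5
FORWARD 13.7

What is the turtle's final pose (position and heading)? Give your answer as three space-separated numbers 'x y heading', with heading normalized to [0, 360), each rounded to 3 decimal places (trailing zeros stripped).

Executing turtle program step by step:
Start: pos=(-2,-1), heading=315, pen down
FD 2.1: (-2,-1) -> (-0.515,-2.485) [heading=315, draw]
FD 3.6: (-0.515,-2.485) -> (2.031,-5.031) [heading=315, draw]
LT 73: heading 315 -> 28
RT 90: heading 28 -> 298
PD: pen down
REPEAT 6 [
  -- iteration 1/6 --
  RT 90: heading 298 -> 208
  FD 7.6: (2.031,-5.031) -> (-4.68,-8.598) [heading=208, draw]
  -- iteration 2/6 --
  RT 90: heading 208 -> 118
  FD 7.6: (-4.68,-8.598) -> (-8.248,-1.888) [heading=118, draw]
  -- iteration 3/6 --
  RT 90: heading 118 -> 28
  FD 7.6: (-8.248,-1.888) -> (-1.537,1.68) [heading=28, draw]
  -- iteration 4/6 --
  RT 90: heading 28 -> 298
  FD 7.6: (-1.537,1.68) -> (2.031,-5.031) [heading=298, draw]
  -- iteration 5/6 --
  RT 90: heading 298 -> 208
  FD 7.6: (2.031,-5.031) -> (-4.68,-8.598) [heading=208, draw]
  -- iteration 6/6 --
  RT 90: heading 208 -> 118
  FD 7.6: (-4.68,-8.598) -> (-8.248,-1.888) [heading=118, draw]
]
RT 300: heading 118 -> 178
BK 9.5: (-8.248,-1.888) -> (1.246,-2.22) [heading=178, draw]
FD 13.5: (1.246,-2.22) -> (-12.245,-1.748) [heading=178, draw]
RT 270: heading 178 -> 268
FD 3.5: (-12.245,-1.748) -> (-12.368,-5.246) [heading=268, draw]
FD 13.7: (-12.368,-5.246) -> (-12.846,-18.938) [heading=268, draw]
Final: pos=(-12.846,-18.938), heading=268, 12 segment(s) drawn

Answer: -12.846 -18.938 268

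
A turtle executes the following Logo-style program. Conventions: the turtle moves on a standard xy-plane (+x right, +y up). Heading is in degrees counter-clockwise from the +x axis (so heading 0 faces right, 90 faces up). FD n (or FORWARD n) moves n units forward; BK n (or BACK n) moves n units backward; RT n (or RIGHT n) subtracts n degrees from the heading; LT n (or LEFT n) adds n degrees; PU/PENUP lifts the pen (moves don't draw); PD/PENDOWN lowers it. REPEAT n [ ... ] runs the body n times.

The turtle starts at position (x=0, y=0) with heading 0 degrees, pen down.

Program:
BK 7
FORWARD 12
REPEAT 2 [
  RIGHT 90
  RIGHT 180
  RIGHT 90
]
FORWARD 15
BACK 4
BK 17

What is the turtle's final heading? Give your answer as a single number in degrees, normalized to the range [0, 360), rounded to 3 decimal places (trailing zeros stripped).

Executing turtle program step by step:
Start: pos=(0,0), heading=0, pen down
BK 7: (0,0) -> (-7,0) [heading=0, draw]
FD 12: (-7,0) -> (5,0) [heading=0, draw]
REPEAT 2 [
  -- iteration 1/2 --
  RT 90: heading 0 -> 270
  RT 180: heading 270 -> 90
  RT 90: heading 90 -> 0
  -- iteration 2/2 --
  RT 90: heading 0 -> 270
  RT 180: heading 270 -> 90
  RT 90: heading 90 -> 0
]
FD 15: (5,0) -> (20,0) [heading=0, draw]
BK 4: (20,0) -> (16,0) [heading=0, draw]
BK 17: (16,0) -> (-1,0) [heading=0, draw]
Final: pos=(-1,0), heading=0, 5 segment(s) drawn

Answer: 0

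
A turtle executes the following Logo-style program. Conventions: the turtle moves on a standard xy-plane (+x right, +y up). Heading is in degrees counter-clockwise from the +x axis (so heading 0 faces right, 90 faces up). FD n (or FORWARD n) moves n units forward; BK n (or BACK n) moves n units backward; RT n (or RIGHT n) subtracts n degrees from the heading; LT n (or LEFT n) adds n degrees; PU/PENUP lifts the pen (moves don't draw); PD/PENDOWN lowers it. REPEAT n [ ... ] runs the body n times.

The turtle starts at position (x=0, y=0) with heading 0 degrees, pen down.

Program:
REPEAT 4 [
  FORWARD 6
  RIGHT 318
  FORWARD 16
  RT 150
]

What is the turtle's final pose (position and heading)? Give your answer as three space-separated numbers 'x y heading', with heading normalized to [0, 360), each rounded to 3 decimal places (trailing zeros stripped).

Executing turtle program step by step:
Start: pos=(0,0), heading=0, pen down
REPEAT 4 [
  -- iteration 1/4 --
  FD 6: (0,0) -> (6,0) [heading=0, draw]
  RT 318: heading 0 -> 42
  FD 16: (6,0) -> (17.89,10.706) [heading=42, draw]
  RT 150: heading 42 -> 252
  -- iteration 2/4 --
  FD 6: (17.89,10.706) -> (16.036,5) [heading=252, draw]
  RT 318: heading 252 -> 294
  FD 16: (16.036,5) -> (22.544,-9.617) [heading=294, draw]
  RT 150: heading 294 -> 144
  -- iteration 3/4 --
  FD 6: (22.544,-9.617) -> (17.69,-6.09) [heading=144, draw]
  RT 318: heading 144 -> 186
  FD 16: (17.69,-6.09) -> (1.778,-7.763) [heading=186, draw]
  RT 150: heading 186 -> 36
  -- iteration 4/4 --
  FD 6: (1.778,-7.763) -> (6.632,-4.236) [heading=36, draw]
  RT 318: heading 36 -> 78
  FD 16: (6.632,-4.236) -> (9.958,11.414) [heading=78, draw]
  RT 150: heading 78 -> 288
]
Final: pos=(9.958,11.414), heading=288, 8 segment(s) drawn

Answer: 9.958 11.414 288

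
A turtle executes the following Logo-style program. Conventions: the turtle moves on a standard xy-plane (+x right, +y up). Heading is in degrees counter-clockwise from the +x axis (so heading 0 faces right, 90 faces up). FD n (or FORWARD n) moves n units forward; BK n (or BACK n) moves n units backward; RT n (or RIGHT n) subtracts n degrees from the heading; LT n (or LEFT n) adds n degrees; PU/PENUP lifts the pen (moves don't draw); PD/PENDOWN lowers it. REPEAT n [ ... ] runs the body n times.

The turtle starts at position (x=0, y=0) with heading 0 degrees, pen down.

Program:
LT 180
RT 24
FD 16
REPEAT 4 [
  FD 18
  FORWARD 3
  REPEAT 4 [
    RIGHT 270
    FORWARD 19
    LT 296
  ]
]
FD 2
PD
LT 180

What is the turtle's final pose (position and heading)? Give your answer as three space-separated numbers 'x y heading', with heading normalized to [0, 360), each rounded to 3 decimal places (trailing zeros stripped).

Answer: -30.887 -24.419 32

Derivation:
Executing turtle program step by step:
Start: pos=(0,0), heading=0, pen down
LT 180: heading 0 -> 180
RT 24: heading 180 -> 156
FD 16: (0,0) -> (-14.617,6.508) [heading=156, draw]
REPEAT 4 [
  -- iteration 1/4 --
  FD 18: (-14.617,6.508) -> (-31.061,13.829) [heading=156, draw]
  FD 3: (-31.061,13.829) -> (-33.801,15.049) [heading=156, draw]
  REPEAT 4 [
    -- iteration 1/4 --
    RT 270: heading 156 -> 246
    FD 19: (-33.801,15.049) -> (-41.529,-2.308) [heading=246, draw]
    LT 296: heading 246 -> 182
    -- iteration 2/4 --
    RT 270: heading 182 -> 272
    FD 19: (-41.529,-2.308) -> (-40.866,-21.297) [heading=272, draw]
    LT 296: heading 272 -> 208
    -- iteration 3/4 --
    RT 270: heading 208 -> 298
    FD 19: (-40.866,-21.297) -> (-31.946,-38.073) [heading=298, draw]
    LT 296: heading 298 -> 234
    -- iteration 4/4 --
    RT 270: heading 234 -> 324
    FD 19: (-31.946,-38.073) -> (-16.575,-49.24) [heading=324, draw]
    LT 296: heading 324 -> 260
  ]
  -- iteration 2/4 --
  FD 18: (-16.575,-49.24) -> (-19.7,-66.967) [heading=260, draw]
  FD 3: (-19.7,-66.967) -> (-20.221,-69.921) [heading=260, draw]
  REPEAT 4 [
    -- iteration 1/4 --
    RT 270: heading 260 -> 350
    FD 19: (-20.221,-69.921) -> (-1.51,-73.221) [heading=350, draw]
    LT 296: heading 350 -> 286
    -- iteration 2/4 --
    RT 270: heading 286 -> 16
    FD 19: (-1.51,-73.221) -> (16.754,-67.984) [heading=16, draw]
    LT 296: heading 16 -> 312
    -- iteration 3/4 --
    RT 270: heading 312 -> 42
    FD 19: (16.754,-67.984) -> (30.874,-55.27) [heading=42, draw]
    LT 296: heading 42 -> 338
    -- iteration 4/4 --
    RT 270: heading 338 -> 68
    FD 19: (30.874,-55.27) -> (37.991,-37.654) [heading=68, draw]
    LT 296: heading 68 -> 4
  ]
  -- iteration 3/4 --
  FD 18: (37.991,-37.654) -> (55.947,-36.398) [heading=4, draw]
  FD 3: (55.947,-36.398) -> (58.94,-36.189) [heading=4, draw]
  REPEAT 4 [
    -- iteration 1/4 --
    RT 270: heading 4 -> 94
    FD 19: (58.94,-36.189) -> (57.615,-17.235) [heading=94, draw]
    LT 296: heading 94 -> 30
    -- iteration 2/4 --
    RT 270: heading 30 -> 120
    FD 19: (57.615,-17.235) -> (48.115,-0.781) [heading=120, draw]
    LT 296: heading 120 -> 56
    -- iteration 3/4 --
    RT 270: heading 56 -> 146
    FD 19: (48.115,-0.781) -> (32.363,9.844) [heading=146, draw]
    LT 296: heading 146 -> 82
    -- iteration 4/4 --
    RT 270: heading 82 -> 172
    FD 19: (32.363,9.844) -> (13.548,12.488) [heading=172, draw]
    LT 296: heading 172 -> 108
  ]
  -- iteration 4/4 --
  FD 18: (13.548,12.488) -> (7.986,29.607) [heading=108, draw]
  FD 3: (7.986,29.607) -> (7.058,32.461) [heading=108, draw]
  REPEAT 4 [
    -- iteration 1/4 --
    RT 270: heading 108 -> 198
    FD 19: (7.058,32.461) -> (-11.012,26.589) [heading=198, draw]
    LT 296: heading 198 -> 134
    -- iteration 2/4 --
    RT 270: heading 134 -> 224
    FD 19: (-11.012,26.589) -> (-24.679,13.391) [heading=224, draw]
    LT 296: heading 224 -> 160
    -- iteration 3/4 --
    RT 270: heading 160 -> 250
    FD 19: (-24.679,13.391) -> (-31.177,-4.463) [heading=250, draw]
    LT 296: heading 250 -> 186
    -- iteration 4/4 --
    RT 270: heading 186 -> 276
    FD 19: (-31.177,-4.463) -> (-29.191,-23.359) [heading=276, draw]
    LT 296: heading 276 -> 212
  ]
]
FD 2: (-29.191,-23.359) -> (-30.887,-24.419) [heading=212, draw]
PD: pen down
LT 180: heading 212 -> 32
Final: pos=(-30.887,-24.419), heading=32, 26 segment(s) drawn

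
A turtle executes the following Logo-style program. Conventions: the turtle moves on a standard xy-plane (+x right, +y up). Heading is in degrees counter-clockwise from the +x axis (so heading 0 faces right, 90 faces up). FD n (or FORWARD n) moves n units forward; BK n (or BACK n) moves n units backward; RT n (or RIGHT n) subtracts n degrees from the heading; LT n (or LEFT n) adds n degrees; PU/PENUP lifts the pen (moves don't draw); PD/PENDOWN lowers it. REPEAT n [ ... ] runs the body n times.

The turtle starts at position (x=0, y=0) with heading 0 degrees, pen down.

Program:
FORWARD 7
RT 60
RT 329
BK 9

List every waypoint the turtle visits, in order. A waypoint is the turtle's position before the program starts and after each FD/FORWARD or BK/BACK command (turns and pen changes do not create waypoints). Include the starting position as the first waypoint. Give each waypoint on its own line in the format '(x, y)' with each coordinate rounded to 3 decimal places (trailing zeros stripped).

Executing turtle program step by step:
Start: pos=(0,0), heading=0, pen down
FD 7: (0,0) -> (7,0) [heading=0, draw]
RT 60: heading 0 -> 300
RT 329: heading 300 -> 331
BK 9: (7,0) -> (-0.872,4.363) [heading=331, draw]
Final: pos=(-0.872,4.363), heading=331, 2 segment(s) drawn
Waypoints (3 total):
(0, 0)
(7, 0)
(-0.872, 4.363)

Answer: (0, 0)
(7, 0)
(-0.872, 4.363)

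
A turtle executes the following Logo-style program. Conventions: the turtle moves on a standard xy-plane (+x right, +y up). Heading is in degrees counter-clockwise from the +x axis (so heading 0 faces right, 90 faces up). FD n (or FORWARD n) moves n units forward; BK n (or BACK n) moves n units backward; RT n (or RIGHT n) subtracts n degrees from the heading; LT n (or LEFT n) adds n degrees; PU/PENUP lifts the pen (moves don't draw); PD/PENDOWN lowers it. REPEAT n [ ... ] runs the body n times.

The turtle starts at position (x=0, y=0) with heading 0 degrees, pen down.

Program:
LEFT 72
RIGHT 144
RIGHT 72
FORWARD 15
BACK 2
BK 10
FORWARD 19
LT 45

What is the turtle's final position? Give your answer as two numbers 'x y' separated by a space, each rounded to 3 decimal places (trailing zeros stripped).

Executing turtle program step by step:
Start: pos=(0,0), heading=0, pen down
LT 72: heading 0 -> 72
RT 144: heading 72 -> 288
RT 72: heading 288 -> 216
FD 15: (0,0) -> (-12.135,-8.817) [heading=216, draw]
BK 2: (-12.135,-8.817) -> (-10.517,-7.641) [heading=216, draw]
BK 10: (-10.517,-7.641) -> (-2.427,-1.763) [heading=216, draw]
FD 19: (-2.427,-1.763) -> (-17.798,-12.931) [heading=216, draw]
LT 45: heading 216 -> 261
Final: pos=(-17.798,-12.931), heading=261, 4 segment(s) drawn

Answer: -17.798 -12.931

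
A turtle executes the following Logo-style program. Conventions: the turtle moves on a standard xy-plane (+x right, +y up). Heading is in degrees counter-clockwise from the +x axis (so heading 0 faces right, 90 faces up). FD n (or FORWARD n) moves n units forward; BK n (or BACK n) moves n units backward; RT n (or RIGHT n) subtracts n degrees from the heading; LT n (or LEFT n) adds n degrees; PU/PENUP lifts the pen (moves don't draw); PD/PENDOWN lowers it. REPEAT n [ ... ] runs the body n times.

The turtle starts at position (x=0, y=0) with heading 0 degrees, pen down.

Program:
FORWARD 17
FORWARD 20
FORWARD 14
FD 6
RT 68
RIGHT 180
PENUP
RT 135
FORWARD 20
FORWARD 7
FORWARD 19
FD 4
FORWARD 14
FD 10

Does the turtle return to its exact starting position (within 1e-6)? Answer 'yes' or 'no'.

Executing turtle program step by step:
Start: pos=(0,0), heading=0, pen down
FD 17: (0,0) -> (17,0) [heading=0, draw]
FD 20: (17,0) -> (37,0) [heading=0, draw]
FD 14: (37,0) -> (51,0) [heading=0, draw]
FD 6: (51,0) -> (57,0) [heading=0, draw]
RT 68: heading 0 -> 292
RT 180: heading 292 -> 112
PU: pen up
RT 135: heading 112 -> 337
FD 20: (57,0) -> (75.41,-7.815) [heading=337, move]
FD 7: (75.41,-7.815) -> (81.854,-10.55) [heading=337, move]
FD 19: (81.854,-10.55) -> (99.343,-17.974) [heading=337, move]
FD 4: (99.343,-17.974) -> (103.025,-19.537) [heading=337, move]
FD 14: (103.025,-19.537) -> (115.912,-25.007) [heading=337, move]
FD 10: (115.912,-25.007) -> (125.117,-28.914) [heading=337, move]
Final: pos=(125.117,-28.914), heading=337, 4 segment(s) drawn

Start position: (0, 0)
Final position: (125.117, -28.914)
Distance = 128.415; >= 1e-6 -> NOT closed

Answer: no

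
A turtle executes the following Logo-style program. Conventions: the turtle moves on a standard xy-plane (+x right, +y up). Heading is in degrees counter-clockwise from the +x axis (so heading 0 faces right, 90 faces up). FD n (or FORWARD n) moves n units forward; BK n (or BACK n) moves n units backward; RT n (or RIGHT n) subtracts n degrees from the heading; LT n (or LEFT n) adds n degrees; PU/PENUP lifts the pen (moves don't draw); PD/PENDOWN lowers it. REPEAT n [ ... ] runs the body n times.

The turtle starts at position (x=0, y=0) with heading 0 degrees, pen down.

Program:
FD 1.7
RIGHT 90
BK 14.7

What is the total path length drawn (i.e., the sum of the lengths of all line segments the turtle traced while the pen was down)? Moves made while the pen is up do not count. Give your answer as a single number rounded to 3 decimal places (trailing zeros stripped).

Executing turtle program step by step:
Start: pos=(0,0), heading=0, pen down
FD 1.7: (0,0) -> (1.7,0) [heading=0, draw]
RT 90: heading 0 -> 270
BK 14.7: (1.7,0) -> (1.7,14.7) [heading=270, draw]
Final: pos=(1.7,14.7), heading=270, 2 segment(s) drawn

Segment lengths:
  seg 1: (0,0) -> (1.7,0), length = 1.7
  seg 2: (1.7,0) -> (1.7,14.7), length = 14.7
Total = 16.4

Answer: 16.4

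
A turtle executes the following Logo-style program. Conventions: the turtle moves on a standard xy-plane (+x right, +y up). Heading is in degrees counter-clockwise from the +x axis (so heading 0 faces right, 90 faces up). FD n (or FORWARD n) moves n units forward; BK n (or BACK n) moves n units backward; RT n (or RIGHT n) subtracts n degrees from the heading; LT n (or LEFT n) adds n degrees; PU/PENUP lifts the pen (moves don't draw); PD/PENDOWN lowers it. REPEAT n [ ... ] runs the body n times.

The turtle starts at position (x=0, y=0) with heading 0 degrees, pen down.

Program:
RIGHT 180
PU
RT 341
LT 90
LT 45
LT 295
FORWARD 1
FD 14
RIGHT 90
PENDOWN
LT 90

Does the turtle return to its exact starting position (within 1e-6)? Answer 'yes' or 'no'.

Answer: no

Derivation:
Executing turtle program step by step:
Start: pos=(0,0), heading=0, pen down
RT 180: heading 0 -> 180
PU: pen up
RT 341: heading 180 -> 199
LT 90: heading 199 -> 289
LT 45: heading 289 -> 334
LT 295: heading 334 -> 269
FD 1: (0,0) -> (-0.017,-1) [heading=269, move]
FD 14: (-0.017,-1) -> (-0.262,-14.998) [heading=269, move]
RT 90: heading 269 -> 179
PD: pen down
LT 90: heading 179 -> 269
Final: pos=(-0.262,-14.998), heading=269, 0 segment(s) drawn

Start position: (0, 0)
Final position: (-0.262, -14.998)
Distance = 15; >= 1e-6 -> NOT closed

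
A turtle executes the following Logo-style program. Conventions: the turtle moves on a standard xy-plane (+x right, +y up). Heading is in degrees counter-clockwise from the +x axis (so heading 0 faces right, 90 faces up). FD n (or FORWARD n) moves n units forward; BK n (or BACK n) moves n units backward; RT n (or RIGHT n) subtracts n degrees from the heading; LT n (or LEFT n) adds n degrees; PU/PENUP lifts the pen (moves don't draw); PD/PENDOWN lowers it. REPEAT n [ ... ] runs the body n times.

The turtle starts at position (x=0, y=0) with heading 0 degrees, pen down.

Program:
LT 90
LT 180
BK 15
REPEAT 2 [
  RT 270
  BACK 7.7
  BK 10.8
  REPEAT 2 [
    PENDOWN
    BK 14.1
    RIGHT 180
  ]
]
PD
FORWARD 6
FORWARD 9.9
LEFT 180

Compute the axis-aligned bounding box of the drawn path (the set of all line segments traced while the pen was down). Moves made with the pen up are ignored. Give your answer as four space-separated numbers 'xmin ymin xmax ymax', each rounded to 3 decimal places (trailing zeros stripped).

Executing turtle program step by step:
Start: pos=(0,0), heading=0, pen down
LT 90: heading 0 -> 90
LT 180: heading 90 -> 270
BK 15: (0,0) -> (0,15) [heading=270, draw]
REPEAT 2 [
  -- iteration 1/2 --
  RT 270: heading 270 -> 0
  BK 7.7: (0,15) -> (-7.7,15) [heading=0, draw]
  BK 10.8: (-7.7,15) -> (-18.5,15) [heading=0, draw]
  REPEAT 2 [
    -- iteration 1/2 --
    PD: pen down
    BK 14.1: (-18.5,15) -> (-32.6,15) [heading=0, draw]
    RT 180: heading 0 -> 180
    -- iteration 2/2 --
    PD: pen down
    BK 14.1: (-32.6,15) -> (-18.5,15) [heading=180, draw]
    RT 180: heading 180 -> 0
  ]
  -- iteration 2/2 --
  RT 270: heading 0 -> 90
  BK 7.7: (-18.5,15) -> (-18.5,7.3) [heading=90, draw]
  BK 10.8: (-18.5,7.3) -> (-18.5,-3.5) [heading=90, draw]
  REPEAT 2 [
    -- iteration 1/2 --
    PD: pen down
    BK 14.1: (-18.5,-3.5) -> (-18.5,-17.6) [heading=90, draw]
    RT 180: heading 90 -> 270
    -- iteration 2/2 --
    PD: pen down
    BK 14.1: (-18.5,-17.6) -> (-18.5,-3.5) [heading=270, draw]
    RT 180: heading 270 -> 90
  ]
]
PD: pen down
FD 6: (-18.5,-3.5) -> (-18.5,2.5) [heading=90, draw]
FD 9.9: (-18.5,2.5) -> (-18.5,12.4) [heading=90, draw]
LT 180: heading 90 -> 270
Final: pos=(-18.5,12.4), heading=270, 11 segment(s) drawn

Segment endpoints: x in {-32.6, -18.5, -18.5, -18.5, -18.5, -18.5, -7.7, 0, 0}, y in {-17.6, -3.5, -3.5, 0, 2.5, 7.3, 12.4, 15, 15}
xmin=-32.6, ymin=-17.6, xmax=0, ymax=15

Answer: -32.6 -17.6 0 15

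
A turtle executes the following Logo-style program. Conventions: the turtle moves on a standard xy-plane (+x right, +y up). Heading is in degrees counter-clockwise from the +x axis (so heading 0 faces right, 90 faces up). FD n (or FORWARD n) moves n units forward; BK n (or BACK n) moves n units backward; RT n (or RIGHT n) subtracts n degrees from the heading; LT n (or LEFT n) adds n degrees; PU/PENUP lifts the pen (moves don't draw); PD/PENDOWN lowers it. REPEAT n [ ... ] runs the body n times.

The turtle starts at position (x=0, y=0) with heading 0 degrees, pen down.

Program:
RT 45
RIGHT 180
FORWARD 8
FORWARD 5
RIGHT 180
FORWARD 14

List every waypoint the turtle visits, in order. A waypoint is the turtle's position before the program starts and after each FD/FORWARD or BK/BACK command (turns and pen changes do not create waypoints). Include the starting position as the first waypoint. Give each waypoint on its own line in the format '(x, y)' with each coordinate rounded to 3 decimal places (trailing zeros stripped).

Executing turtle program step by step:
Start: pos=(0,0), heading=0, pen down
RT 45: heading 0 -> 315
RT 180: heading 315 -> 135
FD 8: (0,0) -> (-5.657,5.657) [heading=135, draw]
FD 5: (-5.657,5.657) -> (-9.192,9.192) [heading=135, draw]
RT 180: heading 135 -> 315
FD 14: (-9.192,9.192) -> (0.707,-0.707) [heading=315, draw]
Final: pos=(0.707,-0.707), heading=315, 3 segment(s) drawn
Waypoints (4 total):
(0, 0)
(-5.657, 5.657)
(-9.192, 9.192)
(0.707, -0.707)

Answer: (0, 0)
(-5.657, 5.657)
(-9.192, 9.192)
(0.707, -0.707)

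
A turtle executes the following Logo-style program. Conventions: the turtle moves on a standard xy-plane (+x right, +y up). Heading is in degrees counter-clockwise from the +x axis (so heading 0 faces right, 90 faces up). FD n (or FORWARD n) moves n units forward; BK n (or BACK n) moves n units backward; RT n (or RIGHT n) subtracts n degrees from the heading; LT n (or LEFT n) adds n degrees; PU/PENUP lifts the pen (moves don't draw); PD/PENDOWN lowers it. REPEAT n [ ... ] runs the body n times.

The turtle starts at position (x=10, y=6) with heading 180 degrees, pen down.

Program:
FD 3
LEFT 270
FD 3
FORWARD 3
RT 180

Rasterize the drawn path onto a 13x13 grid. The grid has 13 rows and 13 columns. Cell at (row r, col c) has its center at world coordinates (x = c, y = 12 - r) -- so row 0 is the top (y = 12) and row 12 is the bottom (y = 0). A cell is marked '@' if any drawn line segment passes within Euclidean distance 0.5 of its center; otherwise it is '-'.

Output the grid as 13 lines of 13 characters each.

Segment 0: (10,6) -> (7,6)
Segment 1: (7,6) -> (7,9)
Segment 2: (7,9) -> (7,12)

Answer: -------@-----
-------@-----
-------@-----
-------@-----
-------@-----
-------@-----
-------@@@@--
-------------
-------------
-------------
-------------
-------------
-------------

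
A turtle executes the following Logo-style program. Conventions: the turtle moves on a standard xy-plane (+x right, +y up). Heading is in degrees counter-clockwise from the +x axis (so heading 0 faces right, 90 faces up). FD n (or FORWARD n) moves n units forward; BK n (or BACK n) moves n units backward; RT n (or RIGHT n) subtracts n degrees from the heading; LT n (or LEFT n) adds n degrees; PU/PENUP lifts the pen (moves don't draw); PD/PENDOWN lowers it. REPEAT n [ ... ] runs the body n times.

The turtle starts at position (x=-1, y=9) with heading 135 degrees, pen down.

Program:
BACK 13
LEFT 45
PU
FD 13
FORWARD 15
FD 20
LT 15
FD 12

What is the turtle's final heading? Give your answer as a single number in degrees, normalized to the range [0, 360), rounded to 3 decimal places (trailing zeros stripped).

Answer: 195

Derivation:
Executing turtle program step by step:
Start: pos=(-1,9), heading=135, pen down
BK 13: (-1,9) -> (8.192,-0.192) [heading=135, draw]
LT 45: heading 135 -> 180
PU: pen up
FD 13: (8.192,-0.192) -> (-4.808,-0.192) [heading=180, move]
FD 15: (-4.808,-0.192) -> (-19.808,-0.192) [heading=180, move]
FD 20: (-19.808,-0.192) -> (-39.808,-0.192) [heading=180, move]
LT 15: heading 180 -> 195
FD 12: (-39.808,-0.192) -> (-51.399,-3.298) [heading=195, move]
Final: pos=(-51.399,-3.298), heading=195, 1 segment(s) drawn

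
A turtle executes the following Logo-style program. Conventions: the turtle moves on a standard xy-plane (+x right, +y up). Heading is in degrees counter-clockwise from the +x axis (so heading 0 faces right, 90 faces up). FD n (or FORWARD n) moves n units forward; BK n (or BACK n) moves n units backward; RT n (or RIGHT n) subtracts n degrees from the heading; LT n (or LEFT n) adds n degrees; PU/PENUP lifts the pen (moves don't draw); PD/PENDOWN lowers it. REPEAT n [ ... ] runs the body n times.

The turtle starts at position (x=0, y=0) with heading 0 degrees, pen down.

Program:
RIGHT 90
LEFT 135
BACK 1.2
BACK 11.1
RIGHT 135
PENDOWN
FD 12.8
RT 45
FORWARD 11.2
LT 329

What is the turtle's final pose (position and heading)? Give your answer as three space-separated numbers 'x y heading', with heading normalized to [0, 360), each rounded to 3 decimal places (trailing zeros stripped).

Answer: -16.617 -29.417 194

Derivation:
Executing turtle program step by step:
Start: pos=(0,0), heading=0, pen down
RT 90: heading 0 -> 270
LT 135: heading 270 -> 45
BK 1.2: (0,0) -> (-0.849,-0.849) [heading=45, draw]
BK 11.1: (-0.849,-0.849) -> (-8.697,-8.697) [heading=45, draw]
RT 135: heading 45 -> 270
PD: pen down
FD 12.8: (-8.697,-8.697) -> (-8.697,-21.497) [heading=270, draw]
RT 45: heading 270 -> 225
FD 11.2: (-8.697,-21.497) -> (-16.617,-29.417) [heading=225, draw]
LT 329: heading 225 -> 194
Final: pos=(-16.617,-29.417), heading=194, 4 segment(s) drawn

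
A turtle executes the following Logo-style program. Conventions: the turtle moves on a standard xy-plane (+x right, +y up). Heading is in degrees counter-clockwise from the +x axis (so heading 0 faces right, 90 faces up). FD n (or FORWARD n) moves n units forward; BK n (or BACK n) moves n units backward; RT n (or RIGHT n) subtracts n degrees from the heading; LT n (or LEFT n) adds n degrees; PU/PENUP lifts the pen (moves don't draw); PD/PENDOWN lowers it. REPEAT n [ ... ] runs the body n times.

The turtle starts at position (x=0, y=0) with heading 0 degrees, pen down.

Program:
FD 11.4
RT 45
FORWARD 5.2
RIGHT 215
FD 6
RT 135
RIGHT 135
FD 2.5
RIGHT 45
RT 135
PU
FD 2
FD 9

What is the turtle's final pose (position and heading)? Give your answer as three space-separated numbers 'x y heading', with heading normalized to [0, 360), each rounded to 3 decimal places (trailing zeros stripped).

Answer: 22.406 3.708 10

Derivation:
Executing turtle program step by step:
Start: pos=(0,0), heading=0, pen down
FD 11.4: (0,0) -> (11.4,0) [heading=0, draw]
RT 45: heading 0 -> 315
FD 5.2: (11.4,0) -> (15.077,-3.677) [heading=315, draw]
RT 215: heading 315 -> 100
FD 6: (15.077,-3.677) -> (14.035,2.232) [heading=100, draw]
RT 135: heading 100 -> 325
RT 135: heading 325 -> 190
FD 2.5: (14.035,2.232) -> (11.573,1.798) [heading=190, draw]
RT 45: heading 190 -> 145
RT 135: heading 145 -> 10
PU: pen up
FD 2: (11.573,1.798) -> (13.543,2.145) [heading=10, move]
FD 9: (13.543,2.145) -> (22.406,3.708) [heading=10, move]
Final: pos=(22.406,3.708), heading=10, 4 segment(s) drawn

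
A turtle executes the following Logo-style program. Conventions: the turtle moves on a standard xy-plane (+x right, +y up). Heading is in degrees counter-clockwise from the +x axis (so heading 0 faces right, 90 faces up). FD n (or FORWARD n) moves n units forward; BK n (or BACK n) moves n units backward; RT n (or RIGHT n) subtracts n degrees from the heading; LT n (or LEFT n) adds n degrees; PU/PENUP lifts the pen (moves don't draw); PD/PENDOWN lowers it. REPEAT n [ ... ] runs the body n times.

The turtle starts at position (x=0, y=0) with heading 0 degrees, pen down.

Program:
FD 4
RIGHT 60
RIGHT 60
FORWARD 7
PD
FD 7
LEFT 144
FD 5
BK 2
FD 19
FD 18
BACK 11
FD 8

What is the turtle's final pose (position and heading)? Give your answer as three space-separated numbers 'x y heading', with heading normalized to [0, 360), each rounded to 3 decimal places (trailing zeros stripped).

Answer: 30.801 2.925 24

Derivation:
Executing turtle program step by step:
Start: pos=(0,0), heading=0, pen down
FD 4: (0,0) -> (4,0) [heading=0, draw]
RT 60: heading 0 -> 300
RT 60: heading 300 -> 240
FD 7: (4,0) -> (0.5,-6.062) [heading=240, draw]
PD: pen down
FD 7: (0.5,-6.062) -> (-3,-12.124) [heading=240, draw]
LT 144: heading 240 -> 24
FD 5: (-3,-12.124) -> (1.568,-10.091) [heading=24, draw]
BK 2: (1.568,-10.091) -> (-0.259,-10.904) [heading=24, draw]
FD 19: (-0.259,-10.904) -> (17.098,-3.176) [heading=24, draw]
FD 18: (17.098,-3.176) -> (33.542,4.145) [heading=24, draw]
BK 11: (33.542,4.145) -> (23.493,-0.329) [heading=24, draw]
FD 8: (23.493,-0.329) -> (30.801,2.925) [heading=24, draw]
Final: pos=(30.801,2.925), heading=24, 9 segment(s) drawn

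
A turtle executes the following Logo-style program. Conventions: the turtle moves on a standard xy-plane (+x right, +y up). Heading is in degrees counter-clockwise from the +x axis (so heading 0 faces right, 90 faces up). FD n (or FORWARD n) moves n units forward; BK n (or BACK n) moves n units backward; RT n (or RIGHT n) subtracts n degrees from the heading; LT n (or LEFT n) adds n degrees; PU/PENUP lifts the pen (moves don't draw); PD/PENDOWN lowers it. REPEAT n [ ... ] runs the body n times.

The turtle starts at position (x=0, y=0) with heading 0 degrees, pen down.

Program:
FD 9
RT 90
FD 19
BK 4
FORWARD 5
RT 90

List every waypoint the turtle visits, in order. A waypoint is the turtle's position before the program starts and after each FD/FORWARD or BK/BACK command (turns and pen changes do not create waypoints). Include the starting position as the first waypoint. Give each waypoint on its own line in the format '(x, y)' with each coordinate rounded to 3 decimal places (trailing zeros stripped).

Executing turtle program step by step:
Start: pos=(0,0), heading=0, pen down
FD 9: (0,0) -> (9,0) [heading=0, draw]
RT 90: heading 0 -> 270
FD 19: (9,0) -> (9,-19) [heading=270, draw]
BK 4: (9,-19) -> (9,-15) [heading=270, draw]
FD 5: (9,-15) -> (9,-20) [heading=270, draw]
RT 90: heading 270 -> 180
Final: pos=(9,-20), heading=180, 4 segment(s) drawn
Waypoints (5 total):
(0, 0)
(9, 0)
(9, -19)
(9, -15)
(9, -20)

Answer: (0, 0)
(9, 0)
(9, -19)
(9, -15)
(9, -20)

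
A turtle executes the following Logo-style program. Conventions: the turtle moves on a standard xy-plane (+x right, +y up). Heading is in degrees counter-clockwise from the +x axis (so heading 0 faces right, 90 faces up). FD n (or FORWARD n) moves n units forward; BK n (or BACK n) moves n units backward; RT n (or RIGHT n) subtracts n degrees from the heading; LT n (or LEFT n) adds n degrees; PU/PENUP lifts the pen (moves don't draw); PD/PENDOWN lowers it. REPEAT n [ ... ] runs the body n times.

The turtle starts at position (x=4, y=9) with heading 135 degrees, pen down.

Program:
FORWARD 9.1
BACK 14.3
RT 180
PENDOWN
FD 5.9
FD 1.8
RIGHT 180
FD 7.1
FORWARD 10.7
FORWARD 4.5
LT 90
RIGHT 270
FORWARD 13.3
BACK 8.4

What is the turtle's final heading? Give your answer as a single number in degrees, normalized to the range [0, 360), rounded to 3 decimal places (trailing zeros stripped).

Executing turtle program step by step:
Start: pos=(4,9), heading=135, pen down
FD 9.1: (4,9) -> (-2.435,15.435) [heading=135, draw]
BK 14.3: (-2.435,15.435) -> (7.677,5.323) [heading=135, draw]
RT 180: heading 135 -> 315
PD: pen down
FD 5.9: (7.677,5.323) -> (11.849,1.151) [heading=315, draw]
FD 1.8: (11.849,1.151) -> (13.122,-0.122) [heading=315, draw]
RT 180: heading 315 -> 135
FD 7.1: (13.122,-0.122) -> (8.101,4.899) [heading=135, draw]
FD 10.7: (8.101,4.899) -> (0.535,12.465) [heading=135, draw]
FD 4.5: (0.535,12.465) -> (-2.647,15.647) [heading=135, draw]
LT 90: heading 135 -> 225
RT 270: heading 225 -> 315
FD 13.3: (-2.647,15.647) -> (6.758,6.242) [heading=315, draw]
BK 8.4: (6.758,6.242) -> (0.818,12.182) [heading=315, draw]
Final: pos=(0.818,12.182), heading=315, 9 segment(s) drawn

Answer: 315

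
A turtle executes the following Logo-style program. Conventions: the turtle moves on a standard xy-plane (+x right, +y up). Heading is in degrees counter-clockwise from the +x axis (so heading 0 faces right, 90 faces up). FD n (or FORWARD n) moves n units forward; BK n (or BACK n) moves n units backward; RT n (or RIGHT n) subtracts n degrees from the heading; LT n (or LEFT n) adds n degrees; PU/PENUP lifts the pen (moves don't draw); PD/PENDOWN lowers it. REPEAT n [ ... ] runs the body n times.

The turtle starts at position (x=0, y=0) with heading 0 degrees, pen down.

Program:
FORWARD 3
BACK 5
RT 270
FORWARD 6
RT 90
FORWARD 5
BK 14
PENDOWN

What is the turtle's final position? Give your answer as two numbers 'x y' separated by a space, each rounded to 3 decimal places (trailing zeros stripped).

Executing turtle program step by step:
Start: pos=(0,0), heading=0, pen down
FD 3: (0,0) -> (3,0) [heading=0, draw]
BK 5: (3,0) -> (-2,0) [heading=0, draw]
RT 270: heading 0 -> 90
FD 6: (-2,0) -> (-2,6) [heading=90, draw]
RT 90: heading 90 -> 0
FD 5: (-2,6) -> (3,6) [heading=0, draw]
BK 14: (3,6) -> (-11,6) [heading=0, draw]
PD: pen down
Final: pos=(-11,6), heading=0, 5 segment(s) drawn

Answer: -11 6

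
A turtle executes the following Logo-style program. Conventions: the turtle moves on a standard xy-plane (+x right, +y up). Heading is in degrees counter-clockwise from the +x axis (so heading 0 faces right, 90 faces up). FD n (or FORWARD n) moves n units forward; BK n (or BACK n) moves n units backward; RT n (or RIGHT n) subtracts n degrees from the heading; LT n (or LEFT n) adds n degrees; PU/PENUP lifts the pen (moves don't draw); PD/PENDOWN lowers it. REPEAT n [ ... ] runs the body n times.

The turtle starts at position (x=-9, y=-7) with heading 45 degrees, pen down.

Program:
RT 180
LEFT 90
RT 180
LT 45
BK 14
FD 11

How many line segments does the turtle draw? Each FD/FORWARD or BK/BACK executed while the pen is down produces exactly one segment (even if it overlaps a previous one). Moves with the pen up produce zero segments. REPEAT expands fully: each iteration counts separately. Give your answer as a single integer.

Answer: 2

Derivation:
Executing turtle program step by step:
Start: pos=(-9,-7), heading=45, pen down
RT 180: heading 45 -> 225
LT 90: heading 225 -> 315
RT 180: heading 315 -> 135
LT 45: heading 135 -> 180
BK 14: (-9,-7) -> (5,-7) [heading=180, draw]
FD 11: (5,-7) -> (-6,-7) [heading=180, draw]
Final: pos=(-6,-7), heading=180, 2 segment(s) drawn
Segments drawn: 2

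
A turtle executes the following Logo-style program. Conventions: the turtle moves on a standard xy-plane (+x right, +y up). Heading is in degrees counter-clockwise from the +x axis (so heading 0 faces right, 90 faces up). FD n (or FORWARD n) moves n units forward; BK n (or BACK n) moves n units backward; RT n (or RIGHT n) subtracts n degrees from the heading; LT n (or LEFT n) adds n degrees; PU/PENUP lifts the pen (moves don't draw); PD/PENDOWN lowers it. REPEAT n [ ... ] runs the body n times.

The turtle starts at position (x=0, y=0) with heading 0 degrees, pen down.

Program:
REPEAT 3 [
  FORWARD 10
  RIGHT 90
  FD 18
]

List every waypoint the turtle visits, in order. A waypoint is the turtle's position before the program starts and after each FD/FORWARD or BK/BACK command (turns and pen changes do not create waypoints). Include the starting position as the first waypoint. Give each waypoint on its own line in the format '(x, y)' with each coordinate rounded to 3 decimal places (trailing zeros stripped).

Executing turtle program step by step:
Start: pos=(0,0), heading=0, pen down
REPEAT 3 [
  -- iteration 1/3 --
  FD 10: (0,0) -> (10,0) [heading=0, draw]
  RT 90: heading 0 -> 270
  FD 18: (10,0) -> (10,-18) [heading=270, draw]
  -- iteration 2/3 --
  FD 10: (10,-18) -> (10,-28) [heading=270, draw]
  RT 90: heading 270 -> 180
  FD 18: (10,-28) -> (-8,-28) [heading=180, draw]
  -- iteration 3/3 --
  FD 10: (-8,-28) -> (-18,-28) [heading=180, draw]
  RT 90: heading 180 -> 90
  FD 18: (-18,-28) -> (-18,-10) [heading=90, draw]
]
Final: pos=(-18,-10), heading=90, 6 segment(s) drawn
Waypoints (7 total):
(0, 0)
(10, 0)
(10, -18)
(10, -28)
(-8, -28)
(-18, -28)
(-18, -10)

Answer: (0, 0)
(10, 0)
(10, -18)
(10, -28)
(-8, -28)
(-18, -28)
(-18, -10)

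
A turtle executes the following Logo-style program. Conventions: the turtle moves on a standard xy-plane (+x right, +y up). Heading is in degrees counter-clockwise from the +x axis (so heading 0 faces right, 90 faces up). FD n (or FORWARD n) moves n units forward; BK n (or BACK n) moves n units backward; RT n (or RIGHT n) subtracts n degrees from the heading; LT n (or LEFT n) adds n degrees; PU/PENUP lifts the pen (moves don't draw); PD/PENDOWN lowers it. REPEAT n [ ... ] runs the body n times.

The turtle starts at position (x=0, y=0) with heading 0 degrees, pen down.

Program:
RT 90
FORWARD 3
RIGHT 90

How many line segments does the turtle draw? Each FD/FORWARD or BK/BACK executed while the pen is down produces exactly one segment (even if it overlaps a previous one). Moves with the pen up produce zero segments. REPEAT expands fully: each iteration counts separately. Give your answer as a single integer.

Executing turtle program step by step:
Start: pos=(0,0), heading=0, pen down
RT 90: heading 0 -> 270
FD 3: (0,0) -> (0,-3) [heading=270, draw]
RT 90: heading 270 -> 180
Final: pos=(0,-3), heading=180, 1 segment(s) drawn
Segments drawn: 1

Answer: 1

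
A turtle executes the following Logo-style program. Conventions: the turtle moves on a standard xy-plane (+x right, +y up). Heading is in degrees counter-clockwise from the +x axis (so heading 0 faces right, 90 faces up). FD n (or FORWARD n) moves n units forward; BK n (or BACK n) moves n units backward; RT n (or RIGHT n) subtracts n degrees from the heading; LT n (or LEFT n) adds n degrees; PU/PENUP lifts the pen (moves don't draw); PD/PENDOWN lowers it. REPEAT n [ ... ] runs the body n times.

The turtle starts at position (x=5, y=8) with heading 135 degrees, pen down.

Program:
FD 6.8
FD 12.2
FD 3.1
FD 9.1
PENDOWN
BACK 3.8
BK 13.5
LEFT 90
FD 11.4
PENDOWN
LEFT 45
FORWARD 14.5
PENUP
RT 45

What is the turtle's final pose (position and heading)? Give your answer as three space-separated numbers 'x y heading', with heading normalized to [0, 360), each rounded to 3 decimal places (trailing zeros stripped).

Executing turtle program step by step:
Start: pos=(5,8), heading=135, pen down
FD 6.8: (5,8) -> (0.192,12.808) [heading=135, draw]
FD 12.2: (0.192,12.808) -> (-8.435,21.435) [heading=135, draw]
FD 3.1: (-8.435,21.435) -> (-10.627,23.627) [heading=135, draw]
FD 9.1: (-10.627,23.627) -> (-17.062,30.062) [heading=135, draw]
PD: pen down
BK 3.8: (-17.062,30.062) -> (-14.375,27.375) [heading=135, draw]
BK 13.5: (-14.375,27.375) -> (-4.829,17.829) [heading=135, draw]
LT 90: heading 135 -> 225
FD 11.4: (-4.829,17.829) -> (-12.89,9.768) [heading=225, draw]
PD: pen down
LT 45: heading 225 -> 270
FD 14.5: (-12.89,9.768) -> (-12.89,-4.732) [heading=270, draw]
PU: pen up
RT 45: heading 270 -> 225
Final: pos=(-12.89,-4.732), heading=225, 8 segment(s) drawn

Answer: -12.89 -4.732 225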